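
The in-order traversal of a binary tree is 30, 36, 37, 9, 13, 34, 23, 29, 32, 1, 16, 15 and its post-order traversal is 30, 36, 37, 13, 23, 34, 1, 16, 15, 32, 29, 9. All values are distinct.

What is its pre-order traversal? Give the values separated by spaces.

The last element of post-order is the root; it splits in-order into left and right subtrees.
Root 9: left subtree has 3 nodes {30, 36, 37}, right has 8 {13, 34, 23, 29, 32, 1, 16, 15}.
  Root 37: left subtree has 2 nodes {30, 36}, right has 0 { }.
    Root 36: left subtree has 1 node {30}, right has 0 { }.
  Root 29: left subtree has 3 nodes {13, 34, 23}, right has 4 {32, 1, 16, 15}.
    Root 34: left subtree has 1 node {13}, right has 1 {23}.
    Root 32: left subtree has 0 nodes { }, right has 3 {1, 16, 15}.
      Root 15: left subtree has 2 nodes {1, 16}, right has 0 { }.
        Root 16: left subtree has 1 node {1}, right has 0 { }.

9 37 36 30 29 34 13 23 32 15 16 1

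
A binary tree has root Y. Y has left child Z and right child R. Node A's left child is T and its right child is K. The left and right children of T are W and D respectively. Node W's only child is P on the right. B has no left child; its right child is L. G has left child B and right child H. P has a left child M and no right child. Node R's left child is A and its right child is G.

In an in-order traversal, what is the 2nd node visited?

In-order visits the left subtree, then the node, then the right subtree.
At Y: go left to Z.
  Z is a leaf — visit Z.
Visit Y.
At Y: go right to R.
  At R: go left to A.
    At A: go left to T.
      At T: go left to W.
        At W: no left child.
        Visit W.
        At W: go right to P.
          At P: go left to M.
            M is a leaf — visit M.
          Visit P.
          At P: no right child.
      Visit T.
      At T: go right to D.
        D is a leaf — visit D.
    Visit A.
    At A: go right to K.
      K is a leaf — visit K.
  Visit R.
  At R: go right to G.
    At G: go left to B.
      At B: no left child.
      Visit B.
      At B: go right to L.
        L is a leaf — visit L.
    Visit G.
    At G: go right to H.
      H is a leaf — visit H.
Full in-order sequence: Z, Y, W, M, P, T, D, A, K, R, B, L, G, H.

Y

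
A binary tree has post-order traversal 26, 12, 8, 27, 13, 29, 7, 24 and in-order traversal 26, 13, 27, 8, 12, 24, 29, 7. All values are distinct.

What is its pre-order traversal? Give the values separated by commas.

24, 13, 26, 27, 8, 12, 7, 29

The last element of post-order is the root; it splits in-order into left and right subtrees.
Root 24: left subtree has 5 nodes {26, 13, 27, 8, 12}, right has 2 {29, 7}.
  Root 13: left subtree has 1 node {26}, right has 3 {27, 8, 12}.
    Root 27: left subtree has 0 nodes { }, right has 2 {8, 12}.
      Root 8: left subtree has 0 nodes { }, right has 1 {12}.
  Root 7: left subtree has 1 node {29}, right has 0 { }.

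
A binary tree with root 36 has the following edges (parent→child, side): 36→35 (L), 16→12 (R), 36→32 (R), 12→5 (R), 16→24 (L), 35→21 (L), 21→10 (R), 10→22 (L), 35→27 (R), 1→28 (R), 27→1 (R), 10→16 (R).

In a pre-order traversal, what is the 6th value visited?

16

Pre-order visits the node, then its left subtree, then its right subtree.
Visit 36.
At 36: go left to 35.
  Visit 35.
  At 35: go left to 21.
    Visit 21.
    At 21: no left child.
    At 21: go right to 10.
      Visit 10.
      At 10: go left to 22.
        22 is a leaf — visit 22.
      At 10: go right to 16.
        Visit 16.
        At 16: go left to 24.
          24 is a leaf — visit 24.
        At 16: go right to 12.
          Visit 12.
          At 12: no left child.
          At 12: go right to 5.
            5 is a leaf — visit 5.
  At 35: go right to 27.
    Visit 27.
    At 27: no left child.
    At 27: go right to 1.
      Visit 1.
      At 1: no left child.
      At 1: go right to 28.
        28 is a leaf — visit 28.
At 36: go right to 32.
  32 is a leaf — visit 32.
Full pre-order sequence: 36, 35, 21, 10, 22, 16, 24, 12, 5, 27, 1, 28, 32.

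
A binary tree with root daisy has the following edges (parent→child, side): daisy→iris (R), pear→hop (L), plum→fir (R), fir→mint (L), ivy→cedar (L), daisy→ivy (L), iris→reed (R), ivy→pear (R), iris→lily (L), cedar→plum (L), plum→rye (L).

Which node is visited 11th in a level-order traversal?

Level-order visits nodes level by level from the root, left to right within each level.
Level 0: daisy
Level 1: ivy, iris
Level 2: cedar, pear, lily, reed
Level 3: plum, hop
Level 4: rye, fir
Level 5: mint
Full level-order sequence: daisy, ivy, iris, cedar, pear, lily, reed, plum, hop, rye, fir, mint.

fir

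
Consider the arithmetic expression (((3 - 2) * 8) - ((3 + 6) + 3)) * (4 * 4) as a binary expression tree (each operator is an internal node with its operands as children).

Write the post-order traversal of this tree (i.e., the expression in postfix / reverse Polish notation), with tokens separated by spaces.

Post-order on an expression tree gives postfix notation: for each operator, emit left operand, right operand, then the operator.

3 2 - 8 * 3 6 + 3 + - 4 4 * *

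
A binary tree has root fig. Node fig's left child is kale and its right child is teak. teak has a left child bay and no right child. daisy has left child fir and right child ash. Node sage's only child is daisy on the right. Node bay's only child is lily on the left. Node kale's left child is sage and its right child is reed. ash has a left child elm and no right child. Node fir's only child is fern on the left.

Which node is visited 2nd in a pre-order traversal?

kale

Pre-order visits the node, then its left subtree, then its right subtree.
Visit fig.
At fig: go left to kale.
  Visit kale.
  At kale: go left to sage.
    Visit sage.
    At sage: no left child.
    At sage: go right to daisy.
      Visit daisy.
      At daisy: go left to fir.
        Visit fir.
        At fir: go left to fern.
          fern is a leaf — visit fern.
        At fir: no right child.
      At daisy: go right to ash.
        Visit ash.
        At ash: go left to elm.
          elm is a leaf — visit elm.
        At ash: no right child.
  At kale: go right to reed.
    reed is a leaf — visit reed.
At fig: go right to teak.
  Visit teak.
  At teak: go left to bay.
    Visit bay.
    At bay: go left to lily.
      lily is a leaf — visit lily.
    At bay: no right child.
  At teak: no right child.
Full pre-order sequence: fig, kale, sage, daisy, fir, fern, ash, elm, reed, teak, bay, lily.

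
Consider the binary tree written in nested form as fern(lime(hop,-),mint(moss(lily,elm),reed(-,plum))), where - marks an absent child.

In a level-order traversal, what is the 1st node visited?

Level-order visits nodes level by level from the root, left to right within each level.
Level 0: fern
Level 1: lime, mint
Level 2: hop, moss, reed
Level 3: lily, elm, plum
Full level-order sequence: fern, lime, mint, hop, moss, reed, lily, elm, plum.

fern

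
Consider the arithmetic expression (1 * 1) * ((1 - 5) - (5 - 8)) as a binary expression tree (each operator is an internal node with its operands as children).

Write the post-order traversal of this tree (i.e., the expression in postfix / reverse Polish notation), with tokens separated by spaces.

1 1 * 1 5 - 5 8 - - *

Post-order on an expression tree gives postfix notation: for each operator, emit left operand, right operand, then the operator.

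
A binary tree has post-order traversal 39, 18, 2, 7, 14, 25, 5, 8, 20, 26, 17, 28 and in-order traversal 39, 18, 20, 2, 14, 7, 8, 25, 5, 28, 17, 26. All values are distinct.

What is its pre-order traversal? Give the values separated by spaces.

The last element of post-order is the root; it splits in-order into left and right subtrees.
Root 28: left subtree has 9 nodes {39, 18, 20, 2, 14, 7, 8, 25, 5}, right has 2 {17, 26}.
  Root 20: left subtree has 2 nodes {39, 18}, right has 6 {2, 14, 7, 8, 25, 5}.
    Root 18: left subtree has 1 node {39}, right has 0 { }.
    Root 8: left subtree has 3 nodes {2, 14, 7}, right has 2 {25, 5}.
      Root 14: left subtree has 1 node {2}, right has 1 {7}.
      Root 5: left subtree has 1 node {25}, right has 0 { }.
  Root 17: left subtree has 0 nodes { }, right has 1 {26}.

28 20 18 39 8 14 2 7 5 25 17 26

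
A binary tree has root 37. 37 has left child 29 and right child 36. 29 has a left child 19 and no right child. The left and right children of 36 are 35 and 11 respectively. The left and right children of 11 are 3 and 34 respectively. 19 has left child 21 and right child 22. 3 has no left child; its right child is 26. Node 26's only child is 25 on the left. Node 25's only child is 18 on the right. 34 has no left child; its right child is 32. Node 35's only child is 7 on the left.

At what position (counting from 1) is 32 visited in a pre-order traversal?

15

Pre-order visits the node, then its left subtree, then its right subtree.
Visit 37.
At 37: go left to 29.
  Visit 29.
  At 29: go left to 19.
    Visit 19.
    At 19: go left to 21.
      21 is a leaf — visit 21.
    At 19: go right to 22.
      22 is a leaf — visit 22.
  At 29: no right child.
At 37: go right to 36.
  Visit 36.
  At 36: go left to 35.
    Visit 35.
    At 35: go left to 7.
      7 is a leaf — visit 7.
    At 35: no right child.
  At 36: go right to 11.
    Visit 11.
    At 11: go left to 3.
      Visit 3.
      At 3: no left child.
      At 3: go right to 26.
        Visit 26.
        At 26: go left to 25.
          Visit 25.
          At 25: no left child.
          At 25: go right to 18.
            18 is a leaf — visit 18.
        At 26: no right child.
    At 11: go right to 34.
      Visit 34.
      At 34: no left child.
      At 34: go right to 32.
        32 is a leaf — visit 32.
Full pre-order sequence: 37, 29, 19, 21, 22, 36, 35, 7, 11, 3, 26, 25, 18, 34, 32.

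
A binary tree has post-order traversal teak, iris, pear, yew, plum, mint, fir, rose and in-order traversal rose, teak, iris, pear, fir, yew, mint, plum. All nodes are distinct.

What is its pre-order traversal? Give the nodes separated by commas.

The last element of post-order is the root; it splits in-order into left and right subtrees.
Root rose: left subtree has 0 nodes { }, right has 7 {teak, iris, pear, fir, yew, mint, plum}.
  Root fir: left subtree has 3 nodes {teak, iris, pear}, right has 3 {yew, mint, plum}.
    Root pear: left subtree has 2 nodes {teak, iris}, right has 0 { }.
      Root iris: left subtree has 1 node {teak}, right has 0 { }.
    Root mint: left subtree has 1 node {yew}, right has 1 {plum}.

rose, fir, pear, iris, teak, mint, yew, plum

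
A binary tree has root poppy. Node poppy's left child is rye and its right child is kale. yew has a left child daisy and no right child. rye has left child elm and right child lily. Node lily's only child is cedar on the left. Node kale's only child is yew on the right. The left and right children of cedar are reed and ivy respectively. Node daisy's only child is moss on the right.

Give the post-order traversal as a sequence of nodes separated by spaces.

Post-order visits the left subtree, then the right subtree, then the node.
At poppy: go left to rye.
  At rye: go left to elm.
    elm is a leaf — visit elm.
  At rye: go right to lily.
    At lily: go left to cedar.
      At cedar: go left to reed.
        reed is a leaf — visit reed.
      At cedar: go right to ivy.
        ivy is a leaf — visit ivy.
      Visit cedar.
    At lily: no right child.
    Visit lily.
  Visit rye.
At poppy: go right to kale.
  At kale: no left child.
  At kale: go right to yew.
    At yew: go left to daisy.
      At daisy: no left child.
      At daisy: go right to moss.
        moss is a leaf — visit moss.
      Visit daisy.
    At yew: no right child.
    Visit yew.
  Visit kale.
Visit poppy.

elm reed ivy cedar lily rye moss daisy yew kale poppy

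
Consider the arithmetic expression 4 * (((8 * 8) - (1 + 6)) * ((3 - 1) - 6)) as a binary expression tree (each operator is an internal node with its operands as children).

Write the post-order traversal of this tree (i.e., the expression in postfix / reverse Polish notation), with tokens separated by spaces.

Post-order on an expression tree gives postfix notation: for each operator, emit left operand, right operand, then the operator.

4 8 8 * 1 6 + - 3 1 - 6 - * *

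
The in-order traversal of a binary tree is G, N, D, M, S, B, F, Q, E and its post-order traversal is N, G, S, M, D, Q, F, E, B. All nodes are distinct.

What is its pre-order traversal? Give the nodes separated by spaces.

B D G N M S E F Q

The last element of post-order is the root; it splits in-order into left and right subtrees.
Root B: left subtree has 5 nodes {G, N, D, M, S}, right has 3 {F, Q, E}.
  Root D: left subtree has 2 nodes {G, N}, right has 2 {M, S}.
    Root G: left subtree has 0 nodes { }, right has 1 {N}.
    Root M: left subtree has 0 nodes { }, right has 1 {S}.
  Root E: left subtree has 2 nodes {F, Q}, right has 0 { }.
    Root F: left subtree has 0 nodes { }, right has 1 {Q}.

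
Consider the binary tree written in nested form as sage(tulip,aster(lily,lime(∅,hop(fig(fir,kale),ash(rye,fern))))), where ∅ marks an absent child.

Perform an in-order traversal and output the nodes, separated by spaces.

In-order visits the left subtree, then the node, then the right subtree.
At sage: go left to tulip.
  tulip is a leaf — visit tulip.
Visit sage.
At sage: go right to aster.
  At aster: go left to lily.
    lily is a leaf — visit lily.
  Visit aster.
  At aster: go right to lime.
    At lime: no left child.
    Visit lime.
    At lime: go right to hop.
      At hop: go left to fig.
        At fig: go left to fir.
          fir is a leaf — visit fir.
        Visit fig.
        At fig: go right to kale.
          kale is a leaf — visit kale.
      Visit hop.
      At hop: go right to ash.
        At ash: go left to rye.
          rye is a leaf — visit rye.
        Visit ash.
        At ash: go right to fern.
          fern is a leaf — visit fern.

tulip sage lily aster lime fir fig kale hop rye ash fern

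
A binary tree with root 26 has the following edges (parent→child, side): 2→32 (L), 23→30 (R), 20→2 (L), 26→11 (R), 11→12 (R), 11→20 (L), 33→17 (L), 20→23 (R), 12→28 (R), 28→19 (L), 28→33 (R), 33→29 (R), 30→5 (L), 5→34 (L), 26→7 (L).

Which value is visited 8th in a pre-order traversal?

30

Pre-order visits the node, then its left subtree, then its right subtree.
Visit 26.
At 26: go left to 7.
  7 is a leaf — visit 7.
At 26: go right to 11.
  Visit 11.
  At 11: go left to 20.
    Visit 20.
    At 20: go left to 2.
      Visit 2.
      At 2: go left to 32.
        32 is a leaf — visit 32.
      At 2: no right child.
    At 20: go right to 23.
      Visit 23.
      At 23: no left child.
      At 23: go right to 30.
        Visit 30.
        At 30: go left to 5.
          Visit 5.
          At 5: go left to 34.
            34 is a leaf — visit 34.
          At 5: no right child.
        At 30: no right child.
  At 11: go right to 12.
    Visit 12.
    At 12: no left child.
    At 12: go right to 28.
      Visit 28.
      At 28: go left to 19.
        19 is a leaf — visit 19.
      At 28: go right to 33.
        Visit 33.
        At 33: go left to 17.
          17 is a leaf — visit 17.
        At 33: go right to 29.
          29 is a leaf — visit 29.
Full pre-order sequence: 26, 7, 11, 20, 2, 32, 23, 30, 5, 34, 12, 28, 19, 33, 17, 29.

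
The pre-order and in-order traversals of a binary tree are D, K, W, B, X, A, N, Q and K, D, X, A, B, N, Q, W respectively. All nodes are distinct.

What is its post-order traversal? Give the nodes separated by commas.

K, A, X, Q, N, B, W, D

The first element of pre-order is the root; it splits in-order into left and right subtrees.
Root D: left subtree has 1 node {K}, right has 6 {X, A, B, N, Q, W}.
  Root W: left subtree has 5 nodes {X, A, B, N, Q}, right has 0 { }.
    Root B: left subtree has 2 nodes {X, A}, right has 2 {N, Q}.
      Root X: left subtree has 0 nodes { }, right has 1 {A}.
      Root N: left subtree has 0 nodes { }, right has 1 {Q}.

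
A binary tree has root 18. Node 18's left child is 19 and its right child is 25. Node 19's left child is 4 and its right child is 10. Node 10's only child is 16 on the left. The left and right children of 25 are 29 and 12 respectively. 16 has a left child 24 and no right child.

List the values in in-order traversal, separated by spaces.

In-order visits the left subtree, then the node, then the right subtree.
At 18: go left to 19.
  At 19: go left to 4.
    4 is a leaf — visit 4.
  Visit 19.
  At 19: go right to 10.
    At 10: go left to 16.
      At 16: go left to 24.
        24 is a leaf — visit 24.
      Visit 16.
      At 16: no right child.
    Visit 10.
    At 10: no right child.
Visit 18.
At 18: go right to 25.
  At 25: go left to 29.
    29 is a leaf — visit 29.
  Visit 25.
  At 25: go right to 12.
    12 is a leaf — visit 12.

4 19 24 16 10 18 29 25 12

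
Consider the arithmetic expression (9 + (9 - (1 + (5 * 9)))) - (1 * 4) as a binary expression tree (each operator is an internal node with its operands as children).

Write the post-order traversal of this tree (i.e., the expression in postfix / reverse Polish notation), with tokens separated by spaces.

Post-order on an expression tree gives postfix notation: for each operator, emit left operand, right operand, then the operator.

9 9 1 5 9 * + - + 1 4 * -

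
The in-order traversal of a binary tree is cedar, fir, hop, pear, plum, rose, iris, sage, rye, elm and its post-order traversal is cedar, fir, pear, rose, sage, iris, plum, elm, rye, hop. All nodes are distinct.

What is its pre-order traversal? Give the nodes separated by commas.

hop, fir, cedar, rye, plum, pear, iris, rose, sage, elm

The last element of post-order is the root; it splits in-order into left and right subtrees.
Root hop: left subtree has 2 nodes {cedar, fir}, right has 7 {pear, plum, rose, iris, sage, rye, elm}.
  Root fir: left subtree has 1 node {cedar}, right has 0 { }.
  Root rye: left subtree has 5 nodes {pear, plum, rose, iris, sage}, right has 1 {elm}.
    Root plum: left subtree has 1 node {pear}, right has 3 {rose, iris, sage}.
      Root iris: left subtree has 1 node {rose}, right has 1 {sage}.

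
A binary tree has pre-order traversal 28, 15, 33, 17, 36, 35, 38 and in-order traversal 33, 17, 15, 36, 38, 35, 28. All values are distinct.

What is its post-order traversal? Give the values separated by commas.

The first element of pre-order is the root; it splits in-order into left and right subtrees.
Root 28: left subtree has 6 nodes {33, 17, 15, 36, 38, 35}, right has 0 { }.
  Root 15: left subtree has 2 nodes {33, 17}, right has 3 {36, 38, 35}.
    Root 33: left subtree has 0 nodes { }, right has 1 {17}.
    Root 36: left subtree has 0 nodes { }, right has 2 {38, 35}.
      Root 35: left subtree has 1 node {38}, right has 0 { }.

17, 33, 38, 35, 36, 15, 28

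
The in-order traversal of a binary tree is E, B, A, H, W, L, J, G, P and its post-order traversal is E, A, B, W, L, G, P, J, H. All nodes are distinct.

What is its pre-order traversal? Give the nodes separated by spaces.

H B E A J L W P G

The last element of post-order is the root; it splits in-order into left and right subtrees.
Root H: left subtree has 3 nodes {E, B, A}, right has 5 {W, L, J, G, P}.
  Root B: left subtree has 1 node {E}, right has 1 {A}.
  Root J: left subtree has 2 nodes {W, L}, right has 2 {G, P}.
    Root L: left subtree has 1 node {W}, right has 0 { }.
    Root P: left subtree has 1 node {G}, right has 0 { }.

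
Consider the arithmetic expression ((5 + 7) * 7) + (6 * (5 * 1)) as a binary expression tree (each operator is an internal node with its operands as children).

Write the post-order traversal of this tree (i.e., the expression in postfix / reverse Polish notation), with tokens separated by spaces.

5 7 + 7 * 6 5 1 * * +

Post-order on an expression tree gives postfix notation: for each operator, emit left operand, right operand, then the operator.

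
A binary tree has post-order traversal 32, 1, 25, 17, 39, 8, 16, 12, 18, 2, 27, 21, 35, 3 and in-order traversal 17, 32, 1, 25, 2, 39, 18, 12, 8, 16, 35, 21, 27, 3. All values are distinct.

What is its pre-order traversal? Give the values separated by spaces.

The last element of post-order is the root; it splits in-order into left and right subtrees.
Root 3: left subtree has 13 nodes {17, 32, 1, 25, 2, 39, 18, 12, 8, 16, 35, 21, 27}, right has 0 { }.
  Root 35: left subtree has 10 nodes {17, 32, 1, 25, 2, 39, 18, 12, 8, 16}, right has 2 {21, 27}.
    Root 2: left subtree has 4 nodes {17, 32, 1, 25}, right has 5 {39, 18, 12, 8, 16}.
      Root 17: left subtree has 0 nodes { }, right has 3 {32, 1, 25}.
        Root 25: left subtree has 2 nodes {32, 1}, right has 0 { }.
          Root 1: left subtree has 1 node {32}, right has 0 { }.
      Root 18: left subtree has 1 node {39}, right has 3 {12, 8, 16}.
        Root 12: left subtree has 0 nodes { }, right has 2 {8, 16}.
          Root 16: left subtree has 1 node {8}, right has 0 { }.
    Root 21: left subtree has 0 nodes { }, right has 1 {27}.

3 35 2 17 25 1 32 18 39 12 16 8 21 27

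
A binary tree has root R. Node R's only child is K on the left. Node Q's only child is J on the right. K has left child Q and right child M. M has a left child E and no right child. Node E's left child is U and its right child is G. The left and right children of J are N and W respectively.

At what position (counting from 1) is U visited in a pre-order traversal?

Pre-order visits the node, then its left subtree, then its right subtree.
Visit R.
At R: go left to K.
  Visit K.
  At K: go left to Q.
    Visit Q.
    At Q: no left child.
    At Q: go right to J.
      Visit J.
      At J: go left to N.
        N is a leaf — visit N.
      At J: go right to W.
        W is a leaf — visit W.
  At K: go right to M.
    Visit M.
    At M: go left to E.
      Visit E.
      At E: go left to U.
        U is a leaf — visit U.
      At E: go right to G.
        G is a leaf — visit G.
    At M: no right child.
At R: no right child.
Full pre-order sequence: R, K, Q, J, N, W, M, E, U, G.

9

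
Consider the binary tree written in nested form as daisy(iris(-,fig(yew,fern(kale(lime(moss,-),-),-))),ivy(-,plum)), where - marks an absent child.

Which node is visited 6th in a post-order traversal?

fig

Post-order visits the left subtree, then the right subtree, then the node.
At daisy: go left to iris.
  At iris: no left child.
  At iris: go right to fig.
    At fig: go left to yew.
      yew is a leaf — visit yew.
    At fig: go right to fern.
      At fern: go left to kale.
        At kale: go left to lime.
          At lime: go left to moss.
            moss is a leaf — visit moss.
          At lime: no right child.
          Visit lime.
        At kale: no right child.
        Visit kale.
      At fern: no right child.
      Visit fern.
    Visit fig.
  Visit iris.
At daisy: go right to ivy.
  At ivy: no left child.
  At ivy: go right to plum.
    plum is a leaf — visit plum.
  Visit ivy.
Visit daisy.
Full post-order sequence: yew, moss, lime, kale, fern, fig, iris, plum, ivy, daisy.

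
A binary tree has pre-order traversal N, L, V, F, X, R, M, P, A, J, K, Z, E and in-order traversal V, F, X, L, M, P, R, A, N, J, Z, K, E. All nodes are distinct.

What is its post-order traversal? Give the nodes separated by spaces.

The first element of pre-order is the root; it splits in-order into left and right subtrees.
Root N: left subtree has 8 nodes {V, F, X, L, M, P, R, A}, right has 4 {J, Z, K, E}.
  Root L: left subtree has 3 nodes {V, F, X}, right has 4 {M, P, R, A}.
    Root V: left subtree has 0 nodes { }, right has 2 {F, X}.
      Root F: left subtree has 0 nodes { }, right has 1 {X}.
    Root R: left subtree has 2 nodes {M, P}, right has 1 {A}.
      Root M: left subtree has 0 nodes { }, right has 1 {P}.
  Root J: left subtree has 0 nodes { }, right has 3 {Z, K, E}.
    Root K: left subtree has 1 node {Z}, right has 1 {E}.

X F V P M A R L Z E K J N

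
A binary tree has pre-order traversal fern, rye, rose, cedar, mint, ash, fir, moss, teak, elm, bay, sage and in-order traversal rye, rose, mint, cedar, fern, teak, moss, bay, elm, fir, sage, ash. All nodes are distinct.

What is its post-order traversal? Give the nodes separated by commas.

The first element of pre-order is the root; it splits in-order into left and right subtrees.
Root fern: left subtree has 4 nodes {rye, rose, mint, cedar}, right has 7 {teak, moss, bay, elm, fir, sage, ash}.
  Root rye: left subtree has 0 nodes { }, right has 3 {rose, mint, cedar}.
    Root rose: left subtree has 0 nodes { }, right has 2 {mint, cedar}.
      Root cedar: left subtree has 1 node {mint}, right has 0 { }.
  Root ash: left subtree has 6 nodes {teak, moss, bay, elm, fir, sage}, right has 0 { }.
    Root fir: left subtree has 4 nodes {teak, moss, bay, elm}, right has 1 {sage}.
      Root moss: left subtree has 1 node {teak}, right has 2 {bay, elm}.
        Root elm: left subtree has 1 node {bay}, right has 0 { }.

mint, cedar, rose, rye, teak, bay, elm, moss, sage, fir, ash, fern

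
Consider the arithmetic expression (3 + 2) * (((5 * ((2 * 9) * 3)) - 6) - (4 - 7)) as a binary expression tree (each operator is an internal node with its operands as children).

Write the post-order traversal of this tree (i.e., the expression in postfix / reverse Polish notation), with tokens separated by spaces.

3 2 + 5 2 9 * 3 * * 6 - 4 7 - - *

Post-order on an expression tree gives postfix notation: for each operator, emit left operand, right operand, then the operator.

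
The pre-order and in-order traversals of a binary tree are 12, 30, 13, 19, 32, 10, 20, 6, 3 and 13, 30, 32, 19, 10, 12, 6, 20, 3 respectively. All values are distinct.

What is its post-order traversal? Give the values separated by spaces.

13 32 10 19 30 6 3 20 12

The first element of pre-order is the root; it splits in-order into left and right subtrees.
Root 12: left subtree has 5 nodes {13, 30, 32, 19, 10}, right has 3 {6, 20, 3}.
  Root 30: left subtree has 1 node {13}, right has 3 {32, 19, 10}.
    Root 19: left subtree has 1 node {32}, right has 1 {10}.
  Root 20: left subtree has 1 node {6}, right has 1 {3}.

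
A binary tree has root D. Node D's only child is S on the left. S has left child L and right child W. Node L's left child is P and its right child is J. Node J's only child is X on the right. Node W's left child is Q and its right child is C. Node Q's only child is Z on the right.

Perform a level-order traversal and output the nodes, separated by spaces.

D S L W P J Q C X Z

Level-order visits nodes level by level from the root, left to right within each level.
Level 0: D
Level 1: S
Level 2: L, W
Level 3: P, J, Q, C
Level 4: X, Z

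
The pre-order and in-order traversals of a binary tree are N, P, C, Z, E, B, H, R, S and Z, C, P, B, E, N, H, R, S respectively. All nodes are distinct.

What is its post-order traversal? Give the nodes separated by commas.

The first element of pre-order is the root; it splits in-order into left and right subtrees.
Root N: left subtree has 5 nodes {Z, C, P, B, E}, right has 3 {H, R, S}.
  Root P: left subtree has 2 nodes {Z, C}, right has 2 {B, E}.
    Root C: left subtree has 1 node {Z}, right has 0 { }.
    Root E: left subtree has 1 node {B}, right has 0 { }.
  Root H: left subtree has 0 nodes { }, right has 2 {R, S}.
    Root R: left subtree has 0 nodes { }, right has 1 {S}.

Z, C, B, E, P, S, R, H, N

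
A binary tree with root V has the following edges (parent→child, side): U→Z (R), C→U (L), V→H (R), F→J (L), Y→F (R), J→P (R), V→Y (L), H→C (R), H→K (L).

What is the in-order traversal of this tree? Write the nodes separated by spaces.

In-order visits the left subtree, then the node, then the right subtree.
At V: go left to Y.
  At Y: no left child.
  Visit Y.
  At Y: go right to F.
    At F: go left to J.
      At J: no left child.
      Visit J.
      At J: go right to P.
        P is a leaf — visit P.
    Visit F.
    At F: no right child.
Visit V.
At V: go right to H.
  At H: go left to K.
    K is a leaf — visit K.
  Visit H.
  At H: go right to C.
    At C: go left to U.
      At U: no left child.
      Visit U.
      At U: go right to Z.
        Z is a leaf — visit Z.
    Visit C.
    At C: no right child.

Y J P F V K H U Z C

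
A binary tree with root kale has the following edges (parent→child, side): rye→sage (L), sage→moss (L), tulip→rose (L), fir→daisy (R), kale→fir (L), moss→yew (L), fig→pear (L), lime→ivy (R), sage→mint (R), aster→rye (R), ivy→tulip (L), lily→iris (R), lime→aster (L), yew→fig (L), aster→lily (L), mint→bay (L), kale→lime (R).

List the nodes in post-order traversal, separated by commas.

daisy, fir, iris, lily, pear, fig, yew, moss, bay, mint, sage, rye, aster, rose, tulip, ivy, lime, kale

Post-order visits the left subtree, then the right subtree, then the node.
At kale: go left to fir.
  At fir: no left child.
  At fir: go right to daisy.
    daisy is a leaf — visit daisy.
  Visit fir.
At kale: go right to lime.
  At lime: go left to aster.
    At aster: go left to lily.
      At lily: no left child.
      At lily: go right to iris.
        iris is a leaf — visit iris.
      Visit lily.
    At aster: go right to rye.
      At rye: go left to sage.
        At sage: go left to moss.
          At moss: go left to yew.
            At yew: go left to fig.
              At fig: go left to pear.
                pear is a leaf — visit pear.
              At fig: no right child.
              Visit fig.
            At yew: no right child.
            Visit yew.
          At moss: no right child.
          Visit moss.
        At sage: go right to mint.
          At mint: go left to bay.
            bay is a leaf — visit bay.
          At mint: no right child.
          Visit mint.
        Visit sage.
      At rye: no right child.
      Visit rye.
    Visit aster.
  At lime: go right to ivy.
    At ivy: go left to tulip.
      At tulip: go left to rose.
        rose is a leaf — visit rose.
      At tulip: no right child.
      Visit tulip.
    At ivy: no right child.
    Visit ivy.
  Visit lime.
Visit kale.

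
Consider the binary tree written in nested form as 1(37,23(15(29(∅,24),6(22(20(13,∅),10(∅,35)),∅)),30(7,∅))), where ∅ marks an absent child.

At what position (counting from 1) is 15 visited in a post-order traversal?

Post-order visits the left subtree, then the right subtree, then the node.
At 1: go left to 37.
  37 is a leaf — visit 37.
At 1: go right to 23.
  At 23: go left to 15.
    At 15: go left to 29.
      At 29: no left child.
      At 29: go right to 24.
        24 is a leaf — visit 24.
      Visit 29.
    At 15: go right to 6.
      At 6: go left to 22.
        At 22: go left to 20.
          At 20: go left to 13.
            13 is a leaf — visit 13.
          At 20: no right child.
          Visit 20.
        At 22: go right to 10.
          At 10: no left child.
          At 10: go right to 35.
            35 is a leaf — visit 35.
          Visit 10.
        Visit 22.
      At 6: no right child.
      Visit 6.
    Visit 15.
  At 23: go right to 30.
    At 30: go left to 7.
      7 is a leaf — visit 7.
    At 30: no right child.
    Visit 30.
  Visit 23.
Visit 1.
Full post-order sequence: 37, 24, 29, 13, 20, 35, 10, 22, 6, 15, 7, 30, 23, 1.

10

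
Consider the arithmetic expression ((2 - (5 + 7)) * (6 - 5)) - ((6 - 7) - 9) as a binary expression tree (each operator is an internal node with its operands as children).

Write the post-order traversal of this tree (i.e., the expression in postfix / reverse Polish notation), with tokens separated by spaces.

2 5 7 + - 6 5 - * 6 7 - 9 - -

Post-order on an expression tree gives postfix notation: for each operator, emit left operand, right operand, then the operator.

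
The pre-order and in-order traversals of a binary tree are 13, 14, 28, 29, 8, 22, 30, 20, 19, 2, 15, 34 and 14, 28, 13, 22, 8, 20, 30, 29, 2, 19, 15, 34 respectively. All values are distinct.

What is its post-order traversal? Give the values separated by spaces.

28 14 22 20 30 8 2 34 15 19 29 13

The first element of pre-order is the root; it splits in-order into left and right subtrees.
Root 13: left subtree has 2 nodes {14, 28}, right has 9 {22, 8, 20, 30, 29, 2, 19, 15, 34}.
  Root 14: left subtree has 0 nodes { }, right has 1 {28}.
  Root 29: left subtree has 4 nodes {22, 8, 20, 30}, right has 4 {2, 19, 15, 34}.
    Root 8: left subtree has 1 node {22}, right has 2 {20, 30}.
      Root 30: left subtree has 1 node {20}, right has 0 { }.
    Root 19: left subtree has 1 node {2}, right has 2 {15, 34}.
      Root 15: left subtree has 0 nodes { }, right has 1 {34}.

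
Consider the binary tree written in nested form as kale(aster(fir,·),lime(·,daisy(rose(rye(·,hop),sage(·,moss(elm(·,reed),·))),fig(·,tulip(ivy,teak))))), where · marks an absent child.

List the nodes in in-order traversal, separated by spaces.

In-order visits the left subtree, then the node, then the right subtree.
At kale: go left to aster.
  At aster: go left to fir.
    fir is a leaf — visit fir.
  Visit aster.
  At aster: no right child.
Visit kale.
At kale: go right to lime.
  At lime: no left child.
  Visit lime.
  At lime: go right to daisy.
    At daisy: go left to rose.
      At rose: go left to rye.
        At rye: no left child.
        Visit rye.
        At rye: go right to hop.
          hop is a leaf — visit hop.
      Visit rose.
      At rose: go right to sage.
        At sage: no left child.
        Visit sage.
        At sage: go right to moss.
          At moss: go left to elm.
            At elm: no left child.
            Visit elm.
            At elm: go right to reed.
              reed is a leaf — visit reed.
          Visit moss.
          At moss: no right child.
    Visit daisy.
    At daisy: go right to fig.
      At fig: no left child.
      Visit fig.
      At fig: go right to tulip.
        At tulip: go left to ivy.
          ivy is a leaf — visit ivy.
        Visit tulip.
        At tulip: go right to teak.
          teak is a leaf — visit teak.

fir aster kale lime rye hop rose sage elm reed moss daisy fig ivy tulip teak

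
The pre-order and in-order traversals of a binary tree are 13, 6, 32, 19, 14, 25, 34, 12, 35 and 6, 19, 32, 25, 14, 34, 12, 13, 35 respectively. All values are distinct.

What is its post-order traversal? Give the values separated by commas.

The first element of pre-order is the root; it splits in-order into left and right subtrees.
Root 13: left subtree has 7 nodes {6, 19, 32, 25, 14, 34, 12}, right has 1 {35}.
  Root 6: left subtree has 0 nodes { }, right has 6 {19, 32, 25, 14, 34, 12}.
    Root 32: left subtree has 1 node {19}, right has 4 {25, 14, 34, 12}.
      Root 14: left subtree has 1 node {25}, right has 2 {34, 12}.
        Root 34: left subtree has 0 nodes { }, right has 1 {12}.

19, 25, 12, 34, 14, 32, 6, 35, 13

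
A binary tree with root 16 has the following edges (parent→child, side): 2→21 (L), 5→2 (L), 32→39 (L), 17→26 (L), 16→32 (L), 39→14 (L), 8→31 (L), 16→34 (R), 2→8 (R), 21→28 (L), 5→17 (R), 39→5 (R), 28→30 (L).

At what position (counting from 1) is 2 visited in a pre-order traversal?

6

Pre-order visits the node, then its left subtree, then its right subtree.
Visit 16.
At 16: go left to 32.
  Visit 32.
  At 32: go left to 39.
    Visit 39.
    At 39: go left to 14.
      14 is a leaf — visit 14.
    At 39: go right to 5.
      Visit 5.
      At 5: go left to 2.
        Visit 2.
        At 2: go left to 21.
          Visit 21.
          At 21: go left to 28.
            Visit 28.
            At 28: go left to 30.
              30 is a leaf — visit 30.
            At 28: no right child.
          At 21: no right child.
        At 2: go right to 8.
          Visit 8.
          At 8: go left to 31.
            31 is a leaf — visit 31.
          At 8: no right child.
      At 5: go right to 17.
        Visit 17.
        At 17: go left to 26.
          26 is a leaf — visit 26.
        At 17: no right child.
  At 32: no right child.
At 16: go right to 34.
  34 is a leaf — visit 34.
Full pre-order sequence: 16, 32, 39, 14, 5, 2, 21, 28, 30, 8, 31, 17, 26, 34.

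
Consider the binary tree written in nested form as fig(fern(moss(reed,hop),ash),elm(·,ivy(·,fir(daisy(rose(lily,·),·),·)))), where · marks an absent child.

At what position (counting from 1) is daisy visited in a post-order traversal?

Post-order visits the left subtree, then the right subtree, then the node.
At fig: go left to fern.
  At fern: go left to moss.
    At moss: go left to reed.
      reed is a leaf — visit reed.
    At moss: go right to hop.
      hop is a leaf — visit hop.
    Visit moss.
  At fern: go right to ash.
    ash is a leaf — visit ash.
  Visit fern.
At fig: go right to elm.
  At elm: no left child.
  At elm: go right to ivy.
    At ivy: no left child.
    At ivy: go right to fir.
      At fir: go left to daisy.
        At daisy: go left to rose.
          At rose: go left to lily.
            lily is a leaf — visit lily.
          At rose: no right child.
          Visit rose.
        At daisy: no right child.
        Visit daisy.
      At fir: no right child.
      Visit fir.
    Visit ivy.
  Visit elm.
Visit fig.
Full post-order sequence: reed, hop, moss, ash, fern, lily, rose, daisy, fir, ivy, elm, fig.

8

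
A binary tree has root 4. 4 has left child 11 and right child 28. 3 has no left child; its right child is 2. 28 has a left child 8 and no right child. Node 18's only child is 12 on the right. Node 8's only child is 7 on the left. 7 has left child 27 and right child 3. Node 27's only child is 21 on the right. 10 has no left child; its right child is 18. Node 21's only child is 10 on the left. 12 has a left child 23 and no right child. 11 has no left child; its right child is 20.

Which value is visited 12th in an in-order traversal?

In-order visits the left subtree, then the node, then the right subtree.
At 4: go left to 11.
  At 11: no left child.
  Visit 11.
  At 11: go right to 20.
    20 is a leaf — visit 20.
Visit 4.
At 4: go right to 28.
  At 28: go left to 8.
    At 8: go left to 7.
      At 7: go left to 27.
        At 27: no left child.
        Visit 27.
        At 27: go right to 21.
          At 21: go left to 10.
            At 10: no left child.
            Visit 10.
            At 10: go right to 18.
              At 18: no left child.
              Visit 18.
              At 18: go right to 12.
                At 12: go left to 23.
                  23 is a leaf — visit 23.
                Visit 12.
                At 12: no right child.
          Visit 21.
          At 21: no right child.
      Visit 7.
      At 7: go right to 3.
        At 3: no left child.
        Visit 3.
        At 3: go right to 2.
          2 is a leaf — visit 2.
    Visit 8.
    At 8: no right child.
  Visit 28.
  At 28: no right child.
Full in-order sequence: 11, 20, 4, 27, 10, 18, 23, 12, 21, 7, 3, 2, 8, 28.

2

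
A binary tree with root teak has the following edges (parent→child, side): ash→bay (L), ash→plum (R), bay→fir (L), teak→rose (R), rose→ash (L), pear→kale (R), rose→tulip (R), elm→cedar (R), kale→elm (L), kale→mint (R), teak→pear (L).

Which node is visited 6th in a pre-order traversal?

Pre-order visits the node, then its left subtree, then its right subtree.
Visit teak.
At teak: go left to pear.
  Visit pear.
  At pear: no left child.
  At pear: go right to kale.
    Visit kale.
    At kale: go left to elm.
      Visit elm.
      At elm: no left child.
      At elm: go right to cedar.
        cedar is a leaf — visit cedar.
    At kale: go right to mint.
      mint is a leaf — visit mint.
At teak: go right to rose.
  Visit rose.
  At rose: go left to ash.
    Visit ash.
    At ash: go left to bay.
      Visit bay.
      At bay: go left to fir.
        fir is a leaf — visit fir.
      At bay: no right child.
    At ash: go right to plum.
      plum is a leaf — visit plum.
  At rose: go right to tulip.
    tulip is a leaf — visit tulip.
Full pre-order sequence: teak, pear, kale, elm, cedar, mint, rose, ash, bay, fir, plum, tulip.

mint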